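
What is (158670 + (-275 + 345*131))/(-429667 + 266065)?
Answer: -101795/81801 ≈ -1.2444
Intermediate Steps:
(158670 + (-275 + 345*131))/(-429667 + 266065) = (158670 + (-275 + 45195))/(-163602) = (158670 + 44920)*(-1/163602) = 203590*(-1/163602) = -101795/81801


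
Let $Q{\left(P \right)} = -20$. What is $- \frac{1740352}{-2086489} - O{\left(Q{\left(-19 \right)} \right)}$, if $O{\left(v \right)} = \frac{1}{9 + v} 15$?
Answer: $\frac{50441207}{22951379} \approx 2.1977$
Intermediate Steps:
$O{\left(v \right)} = \frac{15}{9 + v}$
$- \frac{1740352}{-2086489} - O{\left(Q{\left(-19 \right)} \right)} = - \frac{1740352}{-2086489} - \frac{15}{9 - 20} = \left(-1740352\right) \left(- \frac{1}{2086489}\right) - \frac{15}{-11} = \frac{1740352}{2086489} - 15 \left(- \frac{1}{11}\right) = \frac{1740352}{2086489} - - \frac{15}{11} = \frac{1740352}{2086489} + \frac{15}{11} = \frac{50441207}{22951379}$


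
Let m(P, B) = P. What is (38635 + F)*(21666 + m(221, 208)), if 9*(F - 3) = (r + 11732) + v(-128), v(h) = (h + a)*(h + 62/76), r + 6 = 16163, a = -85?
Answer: 334945669009/342 ≈ 9.7937e+8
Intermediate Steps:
r = 16157 (r = -6 + 16163 = 16157)
v(h) = (-85 + h)*(31/38 + h) (v(h) = (h - 85)*(h + 62/76) = (-85 + h)*(h + 62*(1/76)) = (-85 + h)*(h + 31/38) = (-85 + h)*(31/38 + h))
F = 2090237/342 (F = 3 + ((16157 + 11732) + (-2635/38 + (-128)² - 3199/38*(-128)))/9 = 3 + (27889 + (-2635/38 + 16384 + 204736/19))/9 = 3 + (27889 + 1029429/38)/9 = 3 + (⅑)*(2089211/38) = 3 + 2089211/342 = 2090237/342 ≈ 6111.8)
(38635 + F)*(21666 + m(221, 208)) = (38635 + 2090237/342)*(21666 + 221) = (15303407/342)*21887 = 334945669009/342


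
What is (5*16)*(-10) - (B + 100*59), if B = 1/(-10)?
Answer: -66999/10 ≈ -6699.9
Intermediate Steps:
B = -⅒ ≈ -0.10000
(5*16)*(-10) - (B + 100*59) = (5*16)*(-10) - (-⅒ + 100*59) = 80*(-10) - (-⅒ + 5900) = -800 - 1*58999/10 = -800 - 58999/10 = -66999/10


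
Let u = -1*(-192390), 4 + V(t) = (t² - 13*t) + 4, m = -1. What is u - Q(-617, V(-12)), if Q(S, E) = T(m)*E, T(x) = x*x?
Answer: 192090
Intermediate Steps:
T(x) = x²
V(t) = t² - 13*t (V(t) = -4 + ((t² - 13*t) + 4) = -4 + (4 + t² - 13*t) = t² - 13*t)
Q(S, E) = E (Q(S, E) = (-1)²*E = 1*E = E)
u = 192390
u - Q(-617, V(-12)) = 192390 - (-12)*(-13 - 12) = 192390 - (-12)*(-25) = 192390 - 1*300 = 192390 - 300 = 192090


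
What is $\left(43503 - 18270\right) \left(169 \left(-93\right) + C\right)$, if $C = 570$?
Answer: $-382204251$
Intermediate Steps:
$\left(43503 - 18270\right) \left(169 \left(-93\right) + C\right) = \left(43503 - 18270\right) \left(169 \left(-93\right) + 570\right) = 25233 \left(-15717 + 570\right) = 25233 \left(-15147\right) = -382204251$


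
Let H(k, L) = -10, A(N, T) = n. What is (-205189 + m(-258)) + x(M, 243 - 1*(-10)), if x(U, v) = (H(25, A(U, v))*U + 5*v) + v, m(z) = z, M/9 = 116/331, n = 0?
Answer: -67510939/331 ≈ -2.0396e+5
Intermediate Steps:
A(N, T) = 0
M = 1044/331 (M = 9*(116/331) = 1044/331 ≈ 3.1541)
x(U, v) = -10*U + 6*v (x(U, v) = (-10*U + 5*v) + v = -10*U + 6*v)
(-205189 + m(-258)) + x(M, 243 - 1*(-10)) = (-205189 - 258) + (-10*1044/331 + 6*(243 - 1*(-10))) = -205447 + (-10440/331 + 6*(243 + 10)) = -205447 + (-10440/331 + 6*253) = -205447 + (-10440/331 + 1518) = -205447 + 492018/331 = -67510939/331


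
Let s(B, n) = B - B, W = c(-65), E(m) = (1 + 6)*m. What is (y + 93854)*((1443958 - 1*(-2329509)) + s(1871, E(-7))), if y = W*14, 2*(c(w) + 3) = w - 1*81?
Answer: 350140002930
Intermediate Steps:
c(w) = -87/2 + w/2 (c(w) = -3 + (w - 1*81)/2 = -3 + (w - 81)/2 = -3 + (-81 + w)/2 = -3 + (-81/2 + w/2) = -87/2 + w/2)
E(m) = 7*m
W = -76 (W = -87/2 + (½)*(-65) = -87/2 - 65/2 = -76)
s(B, n) = 0
y = -1064 (y = -76*14 = -1064)
(y + 93854)*((1443958 - 1*(-2329509)) + s(1871, E(-7))) = (-1064 + 93854)*((1443958 - 1*(-2329509)) + 0) = 92790*((1443958 + 2329509) + 0) = 92790*(3773467 + 0) = 92790*3773467 = 350140002930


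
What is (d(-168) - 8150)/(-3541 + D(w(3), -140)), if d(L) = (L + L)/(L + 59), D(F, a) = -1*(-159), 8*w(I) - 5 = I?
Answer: 444007/184319 ≈ 2.4089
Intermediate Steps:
w(I) = 5/8 + I/8
D(F, a) = 159
d(L) = 2*L/(59 + L) (d(L) = (2*L)/(59 + L) = 2*L/(59 + L))
(d(-168) - 8150)/(-3541 + D(w(3), -140)) = (2*(-168)/(59 - 168) - 8150)/(-3541 + 159) = (2*(-168)/(-109) - 8150)/(-3382) = (2*(-168)*(-1/109) - 8150)*(-1/3382) = (336/109 - 8150)*(-1/3382) = -888014/109*(-1/3382) = 444007/184319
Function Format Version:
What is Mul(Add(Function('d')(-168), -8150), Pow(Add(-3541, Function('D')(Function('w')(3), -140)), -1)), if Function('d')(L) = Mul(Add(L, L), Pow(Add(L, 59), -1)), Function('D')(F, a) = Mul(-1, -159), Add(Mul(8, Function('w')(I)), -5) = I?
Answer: Rational(444007, 184319) ≈ 2.4089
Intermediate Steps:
Function('w')(I) = Add(Rational(5, 8), Mul(Rational(1, 8), I))
Function('D')(F, a) = 159
Function('d')(L) = Mul(2, L, Pow(Add(59, L), -1)) (Function('d')(L) = Mul(Mul(2, L), Pow(Add(59, L), -1)) = Mul(2, L, Pow(Add(59, L), -1)))
Mul(Add(Function('d')(-168), -8150), Pow(Add(-3541, Function('D')(Function('w')(3), -140)), -1)) = Mul(Add(Mul(2, -168, Pow(Add(59, -168), -1)), -8150), Pow(Add(-3541, 159), -1)) = Mul(Add(Mul(2, -168, Pow(-109, -1)), -8150), Pow(-3382, -1)) = Mul(Add(Mul(2, -168, Rational(-1, 109)), -8150), Rational(-1, 3382)) = Mul(Add(Rational(336, 109), -8150), Rational(-1, 3382)) = Mul(Rational(-888014, 109), Rational(-1, 3382)) = Rational(444007, 184319)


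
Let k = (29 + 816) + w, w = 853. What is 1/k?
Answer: 1/1698 ≈ 0.00058893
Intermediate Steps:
k = 1698 (k = (29 + 816) + 853 = 845 + 853 = 1698)
1/k = 1/1698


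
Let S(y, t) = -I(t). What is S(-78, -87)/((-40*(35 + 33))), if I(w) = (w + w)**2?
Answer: 7569/680 ≈ 11.131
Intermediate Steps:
I(w) = 4*w**2 (I(w) = (2*w)**2 = 4*w**2)
S(y, t) = -4*t**2
S(-78, -87)/((-40*(35 + 33))) = (-4*(-87)**2)/((-40*(35 + 33))) = (-4*7569)/((-40*68)) = -30276/(-2720) = -30276*(-1/2720) = 7569/680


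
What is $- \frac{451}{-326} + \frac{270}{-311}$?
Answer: $\frac{52241}{101386} \approx 0.51527$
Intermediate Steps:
$- \frac{451}{-326} + \frac{270}{-311} = \left(-451\right) \left(- \frac{1}{326}\right) + 270 \left(- \frac{1}{311}\right) = \frac{451}{326} - \frac{270}{311} = \frac{52241}{101386}$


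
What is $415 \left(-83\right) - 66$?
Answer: $-34511$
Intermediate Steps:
$415 \left(-83\right) - 66 = -34445 + \left(-242 + 176\right) = -34445 - 66 = -34511$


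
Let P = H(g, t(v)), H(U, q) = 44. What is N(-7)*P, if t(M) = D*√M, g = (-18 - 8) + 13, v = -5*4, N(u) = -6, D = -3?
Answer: -264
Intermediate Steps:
v = -20
g = -13 (g = -26 + 13 = -13)
t(M) = -3*√M
P = 44
N(-7)*P = -6*44 = -264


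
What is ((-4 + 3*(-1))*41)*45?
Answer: -12915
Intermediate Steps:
((-4 + 3*(-1))*41)*45 = ((-4 - 3)*41)*45 = -7*41*45 = -287*45 = -12915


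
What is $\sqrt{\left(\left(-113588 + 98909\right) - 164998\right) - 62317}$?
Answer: $i \sqrt{241994} \approx 491.93 i$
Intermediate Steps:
$\sqrt{\left(\left(-113588 + 98909\right) - 164998\right) - 62317} = \sqrt{\left(-14679 - 164998\right) - 62317} = \sqrt{-179677 - 62317} = \sqrt{-241994} = i \sqrt{241994}$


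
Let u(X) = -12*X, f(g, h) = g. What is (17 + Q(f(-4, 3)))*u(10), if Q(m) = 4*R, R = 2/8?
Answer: -2160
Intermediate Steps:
R = 1/4 (R = 2*(1/8) = 1/4 ≈ 0.25000)
Q(m) = 1 (Q(m) = 4*(1/4) = 1)
(17 + Q(f(-4, 3)))*u(10) = (17 + 1)*(-12*10) = 18*(-120) = -2160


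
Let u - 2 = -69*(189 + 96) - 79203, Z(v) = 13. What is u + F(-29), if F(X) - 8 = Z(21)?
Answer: -98845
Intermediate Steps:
F(X) = 21 (F(X) = 8 + 13 = 21)
u = -98866 (u = 2 + (-69*(189 + 96) - 79203) = 2 + (-69*285 - 79203) = 2 + (-19665 - 79203) = 2 - 98868 = -98866)
u + F(-29) = -98866 + 21 = -98845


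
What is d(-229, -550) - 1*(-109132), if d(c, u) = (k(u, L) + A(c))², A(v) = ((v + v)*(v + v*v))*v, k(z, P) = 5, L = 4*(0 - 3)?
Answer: 29987660137326931253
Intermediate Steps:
L = -12 (L = 4*(-3) = -12)
A(v) = 2*v²*(v + v²) (A(v) = ((2*v)*(v + v²))*v = (2*v*(v + v²))*v = 2*v²*(v + v²))
d(c, u) = (5 + 2*c³*(1 + c))²
d(-229, -550) - 1*(-109132) = (5 + 2*(-229)³*(1 - 229))² - 1*(-109132) = (5 + 2*(-12008989)*(-228))² + 109132 = (5 + 5476098984)² + 109132 = 5476098989² + 109132 = 29987660137326822121 + 109132 = 29987660137326931253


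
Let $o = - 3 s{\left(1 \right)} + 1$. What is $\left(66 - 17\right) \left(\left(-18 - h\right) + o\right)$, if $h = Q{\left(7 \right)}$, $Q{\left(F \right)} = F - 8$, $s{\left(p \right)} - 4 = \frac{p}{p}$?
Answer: $-1519$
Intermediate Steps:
$s{\left(p \right)} = 5$ ($s{\left(p \right)} = 4 + \frac{p}{p} = 4 + 1 = 5$)
$o = -14$ ($o = \left(-3\right) 5 + 1 = -15 + 1 = -14$)
$Q{\left(F \right)} = -8 + F$ ($Q{\left(F \right)} = F - 8 = -8 + F$)
$h = -1$ ($h = -8 + 7 = -1$)
$\left(66 - 17\right) \left(\left(-18 - h\right) + o\right) = \left(66 - 17\right) \left(\left(-18 - -1\right) - 14\right) = 49 \left(\left(-18 + 1\right) - 14\right) = 49 \left(-17 - 14\right) = 49 \left(-31\right) = -1519$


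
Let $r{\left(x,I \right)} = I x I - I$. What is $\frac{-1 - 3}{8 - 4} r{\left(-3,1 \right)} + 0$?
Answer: $4$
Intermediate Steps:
$r{\left(x,I \right)} = - I + x I^{2}$ ($r{\left(x,I \right)} = x I^{2} - I = - I + x I^{2}$)
$\frac{-1 - 3}{8 - 4} r{\left(-3,1 \right)} + 0 = \frac{-1 - 3}{8 - 4} \cdot 1 \left(-1 + 1 \left(-3\right)\right) + 0 = - \frac{4}{4} \cdot 1 \left(-1 - 3\right) + 0 = \left(-4\right) \frac{1}{4} \cdot 1 \left(-4\right) + 0 = \left(-1\right) \left(-4\right) + 0 = 4 + 0 = 4$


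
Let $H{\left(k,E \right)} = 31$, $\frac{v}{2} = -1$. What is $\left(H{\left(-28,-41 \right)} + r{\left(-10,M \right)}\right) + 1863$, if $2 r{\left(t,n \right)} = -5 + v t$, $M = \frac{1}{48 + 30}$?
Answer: $\frac{3803}{2} \approx 1901.5$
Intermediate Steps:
$v = -2$ ($v = 2 \left(-1\right) = -2$)
$M = \frac{1}{78} \approx 0.012821$
$r{\left(t,n \right)} = - \frac{5}{2} - t$ ($r{\left(t,n \right)} = \frac{-5 - 2 t}{2} = - \frac{5}{2} - t$)
$\left(H{\left(-28,-41 \right)} + r{\left(-10,M \right)}\right) + 1863 = \left(31 - - \frac{15}{2}\right) + 1863 = \left(31 + \left(- \frac{5}{2} + 10\right)\right) + 1863 = \left(31 + \frac{15}{2}\right) + 1863 = \frac{77}{2} + 1863 = \frac{3803}{2}$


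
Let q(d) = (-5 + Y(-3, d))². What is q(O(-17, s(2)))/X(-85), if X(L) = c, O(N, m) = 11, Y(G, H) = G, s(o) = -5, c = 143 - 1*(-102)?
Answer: 64/245 ≈ 0.26122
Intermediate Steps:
c = 245 (c = 143 + 102 = 245)
q(d) = 64 (q(d) = (-5 - 3)² = (-8)² = 64)
X(L) = 245
q(O(-17, s(2)))/X(-85) = 64/245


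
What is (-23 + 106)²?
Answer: 6889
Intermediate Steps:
(-23 + 106)² = 83² = 6889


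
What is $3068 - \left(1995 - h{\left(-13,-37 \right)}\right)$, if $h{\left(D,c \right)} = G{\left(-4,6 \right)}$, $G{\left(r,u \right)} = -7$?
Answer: $1066$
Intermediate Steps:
$h{\left(D,c \right)} = -7$
$3068 - \left(1995 - h{\left(-13,-37 \right)}\right) = 3068 - \left(1995 - -7\right) = 3068 - \left(1995 + 7\right) = 3068 - 2002 = 1066$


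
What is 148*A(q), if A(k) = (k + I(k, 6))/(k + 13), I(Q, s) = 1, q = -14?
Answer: 1924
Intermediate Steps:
A(k) = (1 + k)/(13 + k) (A(k) = (k + 1)/(k + 13) = (1 + k)/(13 + k))
148*A(q) = 148*((1 - 14)/(13 - 14)) = 148*(-13/(-1)) = 148*(-1*(-13)) = 148*13 = 1924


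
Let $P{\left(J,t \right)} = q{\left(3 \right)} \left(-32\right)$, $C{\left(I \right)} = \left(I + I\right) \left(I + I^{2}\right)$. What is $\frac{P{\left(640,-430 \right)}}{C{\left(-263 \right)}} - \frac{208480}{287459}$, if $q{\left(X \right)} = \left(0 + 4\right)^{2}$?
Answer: $- \frac{7182621536}{9903824927} \approx -0.72524$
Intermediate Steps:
$C{\left(I \right)} = 2 I \left(I + I^{2}\right)$
$q{\left(X \right)} = 16$ ($q{\left(X \right)} = 4^{2} = 16$)
$P{\left(J,t \right)} = -512$ ($P{\left(J,t \right)} = 16 \left(-32\right) = -512$)
$\frac{P{\left(640,-430 \right)}}{C{\left(-263 \right)}} - \frac{208480}{287459} = - \frac{512}{2 \left(-263\right)^{2} \left(1 - 263\right)} - \frac{208480}{287459} = - \frac{512}{2 \cdot 69169 \left(-262\right)} - \frac{208480}{287459} = - \frac{512}{-36244556} - \frac{208480}{287459} = \left(-512\right) \left(- \frac{1}{36244556}\right) - \frac{208480}{287459} = \frac{128}{9061139} - \frac{208480}{287459} = - \frac{7182621536}{9903824927}$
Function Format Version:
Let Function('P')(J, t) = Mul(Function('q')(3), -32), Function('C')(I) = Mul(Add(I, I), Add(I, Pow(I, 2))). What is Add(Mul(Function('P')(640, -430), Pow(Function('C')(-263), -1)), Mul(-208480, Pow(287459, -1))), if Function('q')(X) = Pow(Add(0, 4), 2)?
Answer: Rational(-7182621536, 9903824927) ≈ -0.72524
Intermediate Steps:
Function('C')(I) = Mul(2, I, Add(I, Pow(I, 2))) (Function('C')(I) = Mul(Mul(2, I), Add(I, Pow(I, 2))) = Mul(2, I, Add(I, Pow(I, 2))))
Function('q')(X) = 16 (Function('q')(X) = Pow(4, 2) = 16)
Function('P')(J, t) = -512 (Function('P')(J, t) = Mul(16, -32) = -512)
Add(Mul(Function('P')(640, -430), Pow(Function('C')(-263), -1)), Mul(-208480, Pow(287459, -1))) = Add(Mul(-512, Pow(Mul(2, Pow(-263, 2), Add(1, -263)), -1)), Mul(-208480, Pow(287459, -1))) = Add(Mul(-512, Pow(Mul(2, 69169, -262), -1)), Mul(-208480, Rational(1, 287459))) = Add(Mul(-512, Pow(-36244556, -1)), Rational(-208480, 287459)) = Add(Mul(-512, Rational(-1, 36244556)), Rational(-208480, 287459)) = Add(Rational(128, 9061139), Rational(-208480, 287459)) = Rational(-7182621536, 9903824927)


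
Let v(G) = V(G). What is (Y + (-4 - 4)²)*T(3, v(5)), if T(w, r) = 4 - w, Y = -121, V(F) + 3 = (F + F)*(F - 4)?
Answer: -57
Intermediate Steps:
V(F) = -3 + 2*F*(-4 + F) (V(F) = -3 + (F + F)*(F - 4) = -3 + (2*F)*(-4 + F) = -3 + 2*F*(-4 + F))
v(G) = -3 - 8*G + 2*G²
(Y + (-4 - 4)²)*T(3, v(5)) = (-121 + (-4 - 4)²)*(4 - 1*3) = (-121 + (-8)²)*(4 - 3) = (-121 + 64)*1 = -57*1 = -57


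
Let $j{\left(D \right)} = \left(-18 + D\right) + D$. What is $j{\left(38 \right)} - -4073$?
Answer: $4131$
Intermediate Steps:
$j{\left(D \right)} = -18 + 2 D$
$j{\left(38 \right)} - -4073 = \left(-18 + 2 \cdot 38\right) - -4073 = \left(-18 + 76\right) + 4073 = 58 + 4073 = 4131$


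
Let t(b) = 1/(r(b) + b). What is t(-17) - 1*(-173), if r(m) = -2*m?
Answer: 2942/17 ≈ 173.06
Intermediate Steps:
t(b) = -1/b (t(b) = 1/(-2*b + b) = 1/(-b) = -1/b)
t(-17) - 1*(-173) = -1/(-17) - 1*(-173) = -1*(-1/17) + 173 = 1/17 + 173 = 2942/17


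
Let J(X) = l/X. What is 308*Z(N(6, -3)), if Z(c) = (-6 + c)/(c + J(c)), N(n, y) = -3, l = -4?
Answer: 8316/5 ≈ 1663.2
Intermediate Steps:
J(X) = -4/X
Z(c) = (-6 + c)/(c - 4/c)
308*Z(N(6, -3)) = 308*(-3*(-6 - 3)/(-4 + (-3)²)) = 308*(-3*(-9)/(-4 + 9)) = 308*(-3*(-9)/5) = 308*(-3*⅕*(-9)) = 308*(27/5) = 8316/5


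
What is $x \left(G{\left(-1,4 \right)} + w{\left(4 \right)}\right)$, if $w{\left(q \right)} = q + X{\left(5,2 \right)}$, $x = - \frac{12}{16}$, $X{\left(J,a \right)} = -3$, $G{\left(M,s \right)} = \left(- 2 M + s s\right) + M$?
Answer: $- \frac{27}{2} \approx -13.5$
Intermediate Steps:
$G{\left(M,s \right)} = s^{2} - M$ ($G{\left(M,s \right)} = \left(- 2 M + s^{2}\right) + M = \left(s^{2} - 2 M\right) + M = s^{2} - M$)
$x = - \frac{3}{4}$ ($x = \left(-12\right) \frac{1}{16} = - \frac{3}{4} \approx -0.75$)
$w{\left(q \right)} = -3 + q$ ($w{\left(q \right)} = q - 3 = -3 + q$)
$x \left(G{\left(-1,4 \right)} + w{\left(4 \right)}\right) = - \frac{3 \left(\left(4^{2} - -1\right) + \left(-3 + 4\right)\right)}{4} = - \frac{3 \left(\left(16 + 1\right) + 1\right)}{4} = - \frac{3 \left(17 + 1\right)}{4} = \left(- \frac{3}{4}\right) 18 = - \frac{27}{2}$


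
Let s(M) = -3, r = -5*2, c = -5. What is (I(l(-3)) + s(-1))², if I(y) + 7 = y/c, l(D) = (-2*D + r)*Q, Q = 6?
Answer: 676/25 ≈ 27.040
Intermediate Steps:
r = -10
l(D) = -60 - 12*D (l(D) = (-2*D - 10)*6 = (-10 - 2*D)*6 = -60 - 12*D)
I(y) = -7 - y/5 (I(y) = -7 + y/(-5) = -7 + y*(-⅕) = -7 - y/5)
(I(l(-3)) + s(-1))² = ((-7 - (-60 - 12*(-3))/5) - 3)² = ((-7 - (-60 + 36)/5) - 3)² = ((-7 - ⅕*(-24)) - 3)² = ((-7 + 24/5) - 3)² = (-11/5 - 3)² = (-26/5)² = 676/25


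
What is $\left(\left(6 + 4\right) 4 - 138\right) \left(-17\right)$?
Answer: $1666$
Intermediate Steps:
$\left(\left(6 + 4\right) 4 - 138\right) \left(-17\right) = \left(10 \cdot 4 - 138\right) \left(-17\right) = \left(40 - 138\right) \left(-17\right) = \left(-98\right) \left(-17\right) = 1666$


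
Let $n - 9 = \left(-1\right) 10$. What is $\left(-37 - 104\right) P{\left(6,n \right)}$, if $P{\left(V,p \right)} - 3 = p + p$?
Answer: $-141$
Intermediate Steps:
$n = -1$ ($n = 9 - 10 = -1$)
$P{\left(V,p \right)} = 3 + 2 p$ ($P{\left(V,p \right)} = 3 + \left(p + p\right) = 3 + 2 p$)
$\left(-37 - 104\right) P{\left(6,n \right)} = \left(-37 - 104\right) \left(3 + 2 \left(-1\right)\right) = - 141 \left(3 - 2\right) = \left(-141\right) 1 = -141$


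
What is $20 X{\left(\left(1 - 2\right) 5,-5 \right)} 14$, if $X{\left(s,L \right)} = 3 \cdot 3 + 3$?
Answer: $3360$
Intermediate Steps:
$X{\left(s,L \right)} = 12$ ($X{\left(s,L \right)} = 9 + 3 = 12$)
$20 X{\left(\left(1 - 2\right) 5,-5 \right)} 14 = 20 \cdot 12 \cdot 14 = 240 \cdot 14 = 3360$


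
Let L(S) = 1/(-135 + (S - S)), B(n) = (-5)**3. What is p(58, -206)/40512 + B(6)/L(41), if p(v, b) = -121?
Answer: 683639879/40512 ≈ 16875.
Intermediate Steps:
B(n) = -125
L(S) = -1/135 (L(S) = 1/(-135 + 0) = 1/(-135) = -1/135)
p(58, -206)/40512 + B(6)/L(41) = -121/40512 - 125/(-1/135) = -121*1/40512 - 125*(-135) = -121/40512 + 16875 = 683639879/40512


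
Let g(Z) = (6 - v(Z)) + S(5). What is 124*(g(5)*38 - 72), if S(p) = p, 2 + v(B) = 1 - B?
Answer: 71176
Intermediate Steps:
v(B) = -1 - B (v(B) = -2 + (1 - B) = -1 - B)
g(Z) = 12 + Z (g(Z) = (6 - (-1 - Z)) + 5 = (6 + (1 + Z)) + 5 = (7 + Z) + 5 = 12 + Z)
124*(g(5)*38 - 72) = 124*((12 + 5)*38 - 72) = 124*(17*38 - 72) = 124*(646 - 72) = 124*574 = 71176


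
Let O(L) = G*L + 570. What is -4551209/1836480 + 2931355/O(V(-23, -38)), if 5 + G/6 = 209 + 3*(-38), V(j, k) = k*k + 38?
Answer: 2318052137/1960993344 ≈ 1.1821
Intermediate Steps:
V(j, k) = 38 + k² (V(j, k) = k² + 38 = 38 + k²)
G = 540 (G = -30 + 6*(209 + 3*(-38)) = -30 + 6*(209 - 114) = -30 + 6*95 = -30 + 570 = 540)
O(L) = 570 + 540*L (O(L) = 540*L + 570 = 570 + 540*L)
-4551209/1836480 + 2931355/O(V(-23, -38)) = -4551209/1836480 + 2931355/(570 + 540*(38 + (-38)²)) = -4551209*1/1836480 + 2931355/(570 + 540*(38 + 1444)) = -4551209/1836480 + 2931355/(570 + 540*1482) = -4551209/1836480 + 2931355/(570 + 800280) = -4551209/1836480 + 2931355/800850 = -4551209/1836480 + 2931355*(1/800850) = -4551209/1836480 + 586271/160170 = 2318052137/1960993344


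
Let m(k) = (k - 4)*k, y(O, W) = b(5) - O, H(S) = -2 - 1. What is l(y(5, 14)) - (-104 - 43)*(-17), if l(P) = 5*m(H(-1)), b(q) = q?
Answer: -2394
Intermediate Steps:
H(S) = -3
y(O, W) = 5 - O
m(k) = k*(-4 + k) (m(k) = (-4 + k)*k = k*(-4 + k))
l(P) = 105 (l(P) = 5*(-3*(-4 - 3)) = 5*(-3*(-7)) = 5*21 = 105)
l(y(5, 14)) - (-104 - 43)*(-17) = 105 - (-104 - 43)*(-17) = 105 - (-147)*(-17) = 105 - 1*2499 = 105 - 2499 = -2394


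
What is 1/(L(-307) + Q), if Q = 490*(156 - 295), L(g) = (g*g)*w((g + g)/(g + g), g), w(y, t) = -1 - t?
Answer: 1/28772084 ≈ 3.4756e-8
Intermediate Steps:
L(g) = g²*(-1 - g) (L(g) = (g*g)*(-1 - g) = g²*(-1 - g))
Q = -68110 (Q = 490*(-139) = -68110)
1/(L(-307) + Q) = 1/((-307)²*(-1 - 1*(-307)) - 68110) = 1/(94249*(-1 + 307) - 68110) = 1/(94249*306 - 68110) = 1/(28840194 - 68110) = 1/28772084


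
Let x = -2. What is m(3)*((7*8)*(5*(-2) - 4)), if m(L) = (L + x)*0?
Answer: 0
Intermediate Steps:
m(L) = 0 (m(L) = (L - 2)*0 = (-2 + L)*0 = 0)
m(3)*((7*8)*(5*(-2) - 4)) = 0*((7*8)*(5*(-2) - 4)) = 0*(56*(-10 - 4)) = 0*(56*(-14)) = 0*(-784) = 0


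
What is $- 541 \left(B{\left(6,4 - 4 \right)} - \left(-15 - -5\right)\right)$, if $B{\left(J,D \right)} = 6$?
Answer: $-8656$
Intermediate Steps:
$- 541 \left(B{\left(6,4 - 4 \right)} - \left(-15 - -5\right)\right) = - 541 \left(6 - \left(-15 - -5\right)\right) = - 541 \left(6 - \left(-15 + 5\right)\right) = - 541 \left(6 - -10\right) = - 541 \left(6 + 10\right) = \left(-541\right) 16 = -8656$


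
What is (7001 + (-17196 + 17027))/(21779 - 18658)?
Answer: 6832/3121 ≈ 2.1890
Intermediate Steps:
(7001 + (-17196 + 17027))/(21779 - 18658) = (7001 - 169)/3121 = 6832*(1/3121) = 6832/3121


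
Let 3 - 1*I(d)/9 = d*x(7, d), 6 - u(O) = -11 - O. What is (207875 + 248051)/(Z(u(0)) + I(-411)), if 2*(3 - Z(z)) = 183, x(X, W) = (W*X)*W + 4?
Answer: 911852/8747772375 ≈ 0.00010424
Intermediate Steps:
u(O) = 17 + O (u(O) = 6 - (-11 - O) = 6 + (11 + O) = 17 + O)
x(X, W) = 4 + X*W**2 (x(X, W) = X*W**2 + 4 = 4 + X*W**2)
Z(z) = -177/2 (Z(z) = 3 - 1/2*183 = 3 - 183/2 = -177/2)
I(d) = 27 - 9*d*(4 + 7*d**2)
(207875 + 248051)/(Z(u(0)) + I(-411)) = (207875 + 248051)/(-177/2 + (27 - 63*(-411)**3 - 36*(-411))) = 455926/(-177/2 + (27 - 63*(-69426531) + 14796)) = 455926/(-177/2 + (27 + 4373871453 + 14796)) = 455926/(-177/2 + 4373886276) = 455926/(8747772375/2) = 455926*(2/8747772375) = 911852/8747772375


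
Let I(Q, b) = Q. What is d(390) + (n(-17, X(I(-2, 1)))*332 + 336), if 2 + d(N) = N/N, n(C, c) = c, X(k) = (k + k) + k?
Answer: -1657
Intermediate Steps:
X(k) = 3*k (X(k) = 2*k + k = 3*k)
d(N) = -1 (d(N) = -2 + N/N = -2 + 1 = -1)
d(390) + (n(-17, X(I(-2, 1)))*332 + 336) = -1 + ((3*(-2))*332 + 336) = -1 + (-6*332 + 336) = -1 + (-1992 + 336) = -1 - 1656 = -1657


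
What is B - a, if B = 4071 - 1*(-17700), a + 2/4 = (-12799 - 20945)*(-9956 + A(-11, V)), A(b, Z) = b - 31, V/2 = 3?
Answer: -674701481/2 ≈ -3.3735e+8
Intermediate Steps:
V = 6 (V = 2*3 = 6)
A(b, Z) = -31 + b
a = 674745023/2 (a = -1/2 + (-12799 - 20945)*(-9956 + (-31 - 11)) = -1/2 - 33744*(-9956 - 42) = -1/2 - 33744*(-9998) = -1/2 + 337372512 = 674745023/2 ≈ 3.3737e+8)
B = 21771 (B = 4071 + 17700 = 21771)
B - a = 21771 - 1*674745023/2 = 21771 - 674745023/2 = -674701481/2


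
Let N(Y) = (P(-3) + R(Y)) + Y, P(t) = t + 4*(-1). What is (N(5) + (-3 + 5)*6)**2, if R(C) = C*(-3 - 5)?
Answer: 900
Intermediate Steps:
P(t) = -4 + t (P(t) = t - 4 = -4 + t)
R(C) = -8*C (R(C) = C*(-8) = -8*C)
N(Y) = -7 - 7*Y (N(Y) = ((-4 - 3) - 8*Y) + Y = (-7 - 8*Y) + Y = -7 - 7*Y)
(N(5) + (-3 + 5)*6)**2 = ((-7 - 7*5) + (-3 + 5)*6)**2 = ((-7 - 35) + 2*6)**2 = (-42 + 12)**2 = (-30)**2 = 900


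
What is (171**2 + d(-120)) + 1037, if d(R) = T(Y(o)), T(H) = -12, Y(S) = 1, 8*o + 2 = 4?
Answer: 30266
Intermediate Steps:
o = 1/4 (o = -1/4 + (1/8)*4 = -1/4 + 1/2 = 1/4 ≈ 0.25000)
d(R) = -12
(171**2 + d(-120)) + 1037 = (171**2 - 12) + 1037 = (29241 - 12) + 1037 = 29229 + 1037 = 30266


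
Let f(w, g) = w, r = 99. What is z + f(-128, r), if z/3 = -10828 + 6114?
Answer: -14270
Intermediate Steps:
z = -14142 (z = 3*(-10828 + 6114) = 3*(-4714) = -14142)
z + f(-128, r) = -14142 - 128 = -14270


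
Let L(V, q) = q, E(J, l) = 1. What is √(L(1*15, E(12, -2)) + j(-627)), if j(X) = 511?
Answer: 16*√2 ≈ 22.627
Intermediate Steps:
√(L(1*15, E(12, -2)) + j(-627)) = √(1 + 511) = √512 = 16*√2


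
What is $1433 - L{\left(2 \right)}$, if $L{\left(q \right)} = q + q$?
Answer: $1429$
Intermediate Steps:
$L{\left(q \right)} = 2 q$
$1433 - L{\left(2 \right)} = 1433 - 2 \cdot 2 = 1433 - 4 = 1429$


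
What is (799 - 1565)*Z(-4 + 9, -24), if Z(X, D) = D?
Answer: 18384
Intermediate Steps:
(799 - 1565)*Z(-4 + 9, -24) = (799 - 1565)*(-24) = -766*(-24) = 18384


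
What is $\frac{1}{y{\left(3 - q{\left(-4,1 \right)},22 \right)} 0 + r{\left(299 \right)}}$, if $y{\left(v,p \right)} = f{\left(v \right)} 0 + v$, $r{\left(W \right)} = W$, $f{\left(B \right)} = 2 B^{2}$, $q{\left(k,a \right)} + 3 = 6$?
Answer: $\frac{1}{299} \approx 0.0033445$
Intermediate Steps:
$q{\left(k,a \right)} = 3$ ($q{\left(k,a \right)} = -3 + 6 = 3$)
$y{\left(v,p \right)} = v$ ($y{\left(v,p \right)} = 2 v^{2} \cdot 0 + v = 0 + v = v$)
$\frac{1}{y{\left(3 - q{\left(-4,1 \right)},22 \right)} 0 + r{\left(299 \right)}} = \frac{1}{\left(3 - 3\right) 0 + 299} = \frac{1}{0 \cdot 0 + 299} = \frac{1}{0 + 299} = \frac{1}{299}$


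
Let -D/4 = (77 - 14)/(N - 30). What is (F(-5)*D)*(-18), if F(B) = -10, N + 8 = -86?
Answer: 11340/31 ≈ 365.81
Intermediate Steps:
N = -94 (N = -8 - 86 = -94)
D = 63/31 (D = -4*(77 - 14)/(-94 - 30) = -252/(-124) = -252*(-1)/124 = -4*(-63/124) = 63/31 ≈ 2.0323)
(F(-5)*D)*(-18) = -10*63/31*(-18) = -630/31*(-18) = 11340/31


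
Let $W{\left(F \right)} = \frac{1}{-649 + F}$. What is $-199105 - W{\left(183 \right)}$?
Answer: $- \frac{92782929}{466} \approx -1.9911 \cdot 10^{5}$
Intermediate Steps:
$-199105 - W{\left(183 \right)} = -199105 - \frac{1}{-649 + 183} = -199105 - \frac{1}{-466} = -199105 - - \frac{1}{466} = -199105 + \frac{1}{466} = - \frac{92782929}{466}$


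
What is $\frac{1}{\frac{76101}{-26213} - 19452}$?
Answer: $- \frac{26213}{509971377} \approx -5.1401 \cdot 10^{-5}$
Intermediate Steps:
$\frac{1}{\frac{76101}{-26213} - 19452} = \frac{1}{76101 \left(- \frac{1}{26213}\right) - 19452} = \frac{1}{- \frac{76101}{26213} - 19452} = \frac{1}{- \frac{509971377}{26213}} = - \frac{26213}{509971377}$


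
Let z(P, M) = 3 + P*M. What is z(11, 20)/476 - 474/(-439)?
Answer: 323521/208964 ≈ 1.5482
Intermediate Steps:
z(P, M) = 3 + M*P
z(11, 20)/476 - 474/(-439) = (3 + 20*11)/476 - 474/(-439) = (3 + 220)*(1/476) - 474*(-1/439) = 223*(1/476) + 474/439 = 223/476 + 474/439 = 323521/208964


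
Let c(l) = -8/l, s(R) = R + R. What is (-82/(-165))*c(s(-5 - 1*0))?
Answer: 328/825 ≈ 0.39758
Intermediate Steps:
s(R) = 2*R
(-82/(-165))*c(s(-5 - 1*0)) = (-82/(-165))*(-8*1/(2*(-5 - 1*0))) = (-82*(-1/165))*(-8*1/(2*(-5 + 0))) = 82*(-8/(2*(-5)))/165 = 82*(-8/(-10))/165 = 82*(-8*(-⅒))/165 = (82/165)*(⅘) = 328/825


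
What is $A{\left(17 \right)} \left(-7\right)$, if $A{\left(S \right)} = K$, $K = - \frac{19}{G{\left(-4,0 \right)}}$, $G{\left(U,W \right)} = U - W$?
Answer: $- \frac{133}{4} \approx -33.25$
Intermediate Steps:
$K = \frac{19}{4}$ ($K = - \frac{19}{-4 - 0} = - \frac{19}{-4 + 0} = - \frac{19}{-4} = \left(-19\right) \left(- \frac{1}{4}\right) = \frac{19}{4} \approx 4.75$)
$A{\left(S \right)} = \frac{19}{4}$
$A{\left(17 \right)} \left(-7\right) = \frac{19}{4} \left(-7\right) = - \frac{133}{4}$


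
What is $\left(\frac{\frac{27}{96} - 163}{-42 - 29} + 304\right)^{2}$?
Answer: $\frac{484269851025}{5161984} \approx 93815.0$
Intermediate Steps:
$\left(\frac{\frac{27}{96} - 163}{-42 - 29} + 304\right)^{2} = \left(\frac{27 \cdot \frac{1}{96} - 163}{-71} + 304\right)^{2} = \left(\left(\frac{9}{32} - 163\right) \left(- \frac{1}{71}\right) + 304\right)^{2} = \left(\left(- \frac{5207}{32}\right) \left(- \frac{1}{71}\right) + 304\right)^{2} = \left(\frac{5207}{2272} + 304\right)^{2} = \left(\frac{695895}{2272}\right)^{2} = \frac{484269851025}{5161984}$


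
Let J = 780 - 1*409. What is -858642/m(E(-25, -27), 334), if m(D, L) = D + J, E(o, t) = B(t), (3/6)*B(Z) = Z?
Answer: -858642/317 ≈ -2708.6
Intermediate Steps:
B(Z) = 2*Z
J = 371 (J = 780 - 409 = 371)
E(o, t) = 2*t
m(D, L) = 371 + D (m(D, L) = D + 371 = 371 + D)
-858642/m(E(-25, -27), 334) = -858642/(371 + 2*(-27)) = -858642/(371 - 54) = -858642/317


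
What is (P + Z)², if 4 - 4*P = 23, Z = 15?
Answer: 1681/16 ≈ 105.06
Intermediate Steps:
P = -19/4 (P = 1 - ¼*23 = 1 - 23/4 = -19/4 ≈ -4.7500)
(P + Z)² = (-19/4 + 15)² = (41/4)² = 1681/16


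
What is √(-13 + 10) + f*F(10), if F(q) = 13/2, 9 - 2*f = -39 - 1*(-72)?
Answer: -78 + I*√3 ≈ -78.0 + 1.732*I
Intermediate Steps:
f = -12 (f = 9/2 - (-39 - 1*(-72))/2 = 9/2 - (-39 + 72)/2 = 9/2 - ½*33 = 9/2 - 33/2 = -12)
F(q) = 13/2 (F(q) = 13*(½) = 13/2)
√(-13 + 10) + f*F(10) = √(-13 + 10) - 12*13/2 = √(-3) - 78 = I*√3 - 78 = -78 + I*√3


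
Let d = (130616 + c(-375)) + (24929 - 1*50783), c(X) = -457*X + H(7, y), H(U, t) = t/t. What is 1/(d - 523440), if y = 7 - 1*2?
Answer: -1/247302 ≈ -4.0436e-6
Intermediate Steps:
y = 5 (y = 7 - 2 = 5)
H(U, t) = 1
c(X) = 1 - 457*X (c(X) = -457*X + 1 = 1 - 457*X)
d = 276138 (d = (130616 + (1 - 457*(-375))) + (24929 - 1*50783) = (130616 + (1 + 171375)) + (24929 - 50783) = (130616 + 171376) - 25854 = 301992 - 25854 = 276138)
1/(d - 523440) = 1/(276138 - 523440) = 1/(-247302) = -1/247302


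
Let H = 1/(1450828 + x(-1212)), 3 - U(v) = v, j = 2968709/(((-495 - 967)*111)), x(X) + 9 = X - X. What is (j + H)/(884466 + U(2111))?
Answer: -4307059260389/207743963668562964 ≈ -2.0733e-5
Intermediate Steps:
x(X) = -9 (x(X) = -9 + (X - X) = -9 + 0 = -9)
j = -2968709/162282 (j = 2968709/((-1462*111)) = 2968709/(-162282) = 2968709*(-1/162282) = -2968709/162282 ≈ -18.294)
U(v) = 3 - v
H = 1/1450819 (H = 1/(1450828 - 9) = 1/1450819 ≈ 6.8927e-7)
(j + H)/(884466 + U(2111)) = (-2968709/162282 + 1/1450819)/(884466 + (3 - 1*2111)) = -4307059260389/(235441808958*(884466 + (3 - 2111))) = -4307059260389/(235441808958*(884466 - 2108)) = -4307059260389/235441808958/882358 = -4307059260389/235441808958*1/882358 = -4307059260389/207743963668562964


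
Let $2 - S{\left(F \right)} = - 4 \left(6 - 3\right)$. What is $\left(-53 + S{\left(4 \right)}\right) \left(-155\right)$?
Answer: $6045$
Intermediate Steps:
$S{\left(F \right)} = 14$ ($S{\left(F \right)} = 2 - - 4 \left(6 - 3\right) = 2 - \left(-4\right) 3 = 2 - -12 = 2 + 12 = 14$)
$\left(-53 + S{\left(4 \right)}\right) \left(-155\right) = \left(-53 + 14\right) \left(-155\right) = \left(-39\right) \left(-155\right) = 6045$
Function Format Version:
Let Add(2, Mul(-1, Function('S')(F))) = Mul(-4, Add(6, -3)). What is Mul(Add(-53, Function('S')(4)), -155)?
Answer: 6045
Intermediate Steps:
Function('S')(F) = 14 (Function('S')(F) = Add(2, Mul(-1, Mul(-4, Add(6, -3)))) = Add(2, Mul(-1, Mul(-4, 3))) = Add(2, Mul(-1, -12)) = Add(2, 12) = 14)
Mul(Add(-53, Function('S')(4)), -155) = Mul(Add(-53, 14), -155) = Mul(-39, -155) = 6045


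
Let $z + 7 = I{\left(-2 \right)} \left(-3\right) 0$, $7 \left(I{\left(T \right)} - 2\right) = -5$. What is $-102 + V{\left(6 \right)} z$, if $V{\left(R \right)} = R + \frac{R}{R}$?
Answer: $-151$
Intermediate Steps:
$I{\left(T \right)} = \frac{9}{7}$ ($I{\left(T \right)} = 2 + \frac{1}{7} \left(-5\right) = 2 - \frac{5}{7} = \frac{9}{7}$)
$V{\left(R \right)} = 1 + R$ ($V{\left(R \right)} = R + 1 = 1 + R$)
$z = -7$ ($z = -7 + \frac{9}{7} \left(-3\right) 0 = -7 - 0 = -7 + 0 = -7$)
$-102 + V{\left(6 \right)} z = -102 + \left(1 + 6\right) \left(-7\right) = -102 + 7 \left(-7\right) = -102 - 49 = -151$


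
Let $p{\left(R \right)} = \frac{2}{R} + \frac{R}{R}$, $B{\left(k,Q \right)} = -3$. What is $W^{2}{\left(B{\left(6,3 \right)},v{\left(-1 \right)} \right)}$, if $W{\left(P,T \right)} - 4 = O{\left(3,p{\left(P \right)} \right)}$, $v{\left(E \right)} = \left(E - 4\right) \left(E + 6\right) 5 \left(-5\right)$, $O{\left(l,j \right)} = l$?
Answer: $49$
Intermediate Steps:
$p{\left(R \right)} = 1 + \frac{2}{R}$ ($p{\left(R \right)} = \frac{2}{R} + 1 = 1 + \frac{2}{R}$)
$v{\left(E \right)} = - 25 \left(-4 + E\right) \left(6 + E\right)$ ($v{\left(E \right)} = \left(-4 + E\right) \left(6 + E\right) 5 \left(-5\right) = 5 \left(-4 + E\right) \left(6 + E\right) \left(-5\right) = - 25 \left(-4 + E\right) \left(6 + E\right)$)
$W{\left(P,T \right)} = 7$ ($W{\left(P,T \right)} = 4 + 3 = 7$)
$W^{2}{\left(B{\left(6,3 \right)},v{\left(-1 \right)} \right)} = 7^{2} = 49$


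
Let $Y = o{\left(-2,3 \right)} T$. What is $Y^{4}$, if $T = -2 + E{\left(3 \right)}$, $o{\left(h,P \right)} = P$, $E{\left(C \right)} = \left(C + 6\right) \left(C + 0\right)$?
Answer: $31640625$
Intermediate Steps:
$E{\left(C \right)} = C \left(6 + C\right)$ ($E{\left(C \right)} = \left(6 + C\right) C = C \left(6 + C\right)$)
$T = 25$ ($T = -2 + 3 \left(6 + 3\right) = -2 + 3 \cdot 9 = -2 + 27 = 25$)
$Y = 75$ ($Y = 3 \cdot 25 = 75$)
$Y^{4} = 75^{4} = 31640625$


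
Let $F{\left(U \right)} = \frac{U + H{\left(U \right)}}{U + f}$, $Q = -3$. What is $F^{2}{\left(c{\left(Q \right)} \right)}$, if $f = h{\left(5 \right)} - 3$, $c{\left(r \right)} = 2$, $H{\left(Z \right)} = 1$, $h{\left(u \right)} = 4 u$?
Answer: $\frac{9}{361} \approx 0.024931$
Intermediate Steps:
$f = 17$ ($f = 4 \cdot 5 - 3 = 20 - 3 = 17$)
$F{\left(U \right)} = \frac{1 + U}{17 + U}$ ($F{\left(U \right)} = \frac{U + 1}{U + 17} = \frac{1 + U}{17 + U}$)
$F^{2}{\left(c{\left(Q \right)} \right)} = \left(\frac{1 + 2}{17 + 2}\right)^{2} = \left(\frac{1}{19} \cdot 3\right)^{2} = \left(\frac{3}{19}\right)^{2} = \frac{9}{361}$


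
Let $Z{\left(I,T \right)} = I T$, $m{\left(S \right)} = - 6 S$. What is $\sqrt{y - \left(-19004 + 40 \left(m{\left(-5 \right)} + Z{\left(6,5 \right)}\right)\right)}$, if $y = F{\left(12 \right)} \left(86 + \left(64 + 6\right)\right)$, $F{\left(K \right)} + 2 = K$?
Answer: $2 \sqrt{4541} \approx 134.77$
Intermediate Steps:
$F{\left(K \right)} = -2 + K$
$y = 1560$ ($y = \left(-2 + 12\right) \left(86 + \left(64 + 6\right)\right) = 10 \left(86 + 70\right) = 10 \cdot 156 = 1560$)
$\sqrt{y - \left(-19004 + 40 \left(m{\left(-5 \right)} + Z{\left(6,5 \right)}\right)\right)} = \sqrt{1560 - \left(-19004 + 40 \left(\left(-6\right) \left(-5\right) + 6 \cdot 5\right)\right)} = \sqrt{1560 + \left(- 40 \left(30 + 30\right) + 19004\right)} = \sqrt{1560 + \left(\left(-40\right) 60 + 19004\right)} = \sqrt{1560 + \left(-2400 + 19004\right)} = \sqrt{1560 + 16604} = \sqrt{18164} = 2 \sqrt{4541}$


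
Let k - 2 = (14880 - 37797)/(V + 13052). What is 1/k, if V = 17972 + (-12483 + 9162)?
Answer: 27703/32489 ≈ 0.85269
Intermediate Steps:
V = 14651 (V = 17972 - 3321 = 14651)
k = 32489/27703 (k = 2 + (14880 - 37797)/(14651 + 13052) = 2 - 22917/27703 = 32489/27703 ≈ 1.1728)
1/k = 1/(32489/27703) = 27703/32489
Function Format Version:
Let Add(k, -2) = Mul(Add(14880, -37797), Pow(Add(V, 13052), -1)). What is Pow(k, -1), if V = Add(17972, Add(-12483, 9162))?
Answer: Rational(27703, 32489) ≈ 0.85269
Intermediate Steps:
V = 14651 (V = Add(17972, -3321) = 14651)
k = Rational(32489, 27703) (k = Add(2, Mul(Add(14880, -37797), Pow(Add(14651, 13052), -1))) = Add(2, Mul(-22917, Pow(27703, -1))) = Add(2, Mul(-22917, Rational(1, 27703))) = Add(2, Rational(-22917, 27703)) = Rational(32489, 27703) ≈ 1.1728)
Pow(k, -1) = Pow(Rational(32489, 27703), -1) = Rational(27703, 32489)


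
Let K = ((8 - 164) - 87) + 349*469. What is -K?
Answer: -163438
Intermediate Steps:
K = 163438 (K = (-156 - 87) + 163681 = -243 + 163681 = 163438)
-K = -1*163438 = -163438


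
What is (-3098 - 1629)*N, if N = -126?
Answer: 595602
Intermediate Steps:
(-3098 - 1629)*N = (-3098 - 1629)*(-126) = -4727*(-126) = 595602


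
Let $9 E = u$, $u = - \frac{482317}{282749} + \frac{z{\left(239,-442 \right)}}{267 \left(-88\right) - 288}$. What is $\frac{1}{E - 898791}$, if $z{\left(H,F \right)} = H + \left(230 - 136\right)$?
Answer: $- \frac{20174706648}{18132848618056883} \approx -1.1126 \cdot 10^{-6}$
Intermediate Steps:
$z{\left(H,F \right)} = 94 + H$ ($z{\left(H,F \right)} = H + \left(230 - 136\right) = H + 94 = 94 + H$)
$u = - \frac{3855194315}{2241634072}$ ($u = - \frac{482317}{282749} + \frac{94 + 239}{267 \left(-88\right) - 288} = \left(-482317\right) \frac{1}{282749} + \frac{333}{-23496 - 288} = - \frac{482317}{282749} + \frac{333}{-23784} = - \frac{482317}{282749} + 333 \left(- \frac{1}{23784}\right) = - \frac{482317}{282749} - \frac{111}{7928} = - \frac{3855194315}{2241634072} \approx -1.7198$)
$E = - \frac{3855194315}{20174706648}$ ($E = \frac{1}{9} \left(- \frac{3855194315}{2241634072}\right) = - \frac{3855194315}{20174706648} \approx -0.19109$)
$\frac{1}{E - 898791} = \frac{1}{- \frac{3855194315}{20174706648} - 898791} = \frac{1}{- \frac{18132848618056883}{20174706648}} = - \frac{20174706648}{18132848618056883}$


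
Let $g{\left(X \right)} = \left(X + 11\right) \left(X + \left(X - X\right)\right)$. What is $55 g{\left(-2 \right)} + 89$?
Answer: $-901$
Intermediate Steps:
$g{\left(X \right)} = X \left(11 + X\right)$ ($g{\left(X \right)} = \left(11 + X\right) \left(X + 0\right) = \left(11 + X\right) X = X \left(11 + X\right)$)
$55 g{\left(-2 \right)} + 89 = 55 \left(- 2 \left(11 - 2\right)\right) + 89 = 55 \left(\left(-2\right) 9\right) + 89 = 55 \left(-18\right) + 89 = -990 + 89 = -901$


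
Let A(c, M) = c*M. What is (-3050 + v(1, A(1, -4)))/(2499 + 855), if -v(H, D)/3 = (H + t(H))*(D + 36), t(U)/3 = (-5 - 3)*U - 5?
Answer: 23/129 ≈ 0.17829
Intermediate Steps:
A(c, M) = M*c
t(U) = -15 - 24*U (t(U) = 3*((-5 - 3)*U - 5) = 3*(-8*U - 5) = 3*(-5 - 8*U) = -15 - 24*U)
v(H, D) = -3*(-15 - 23*H)*(36 + D) (v(H, D) = -3*(H + (-15 - 24*H))*(D + 36) = -3*(-15 - 23*H)*(36 + D))
(-3050 + v(1, A(1, -4)))/(2499 + 855) = (-3050 + (1620 + 45*(-4*1) + 2484*1 + 69*(-4*1)*1))/(2499 + 855) = (-3050 + (1620 + 45*(-4) + 2484 + 69*(-4)*1))/3354 = (-3050 + (1620 - 180 + 2484 - 276))*(1/3354) = (-3050 + 3648)*(1/3354) = 598*(1/3354) = 23/129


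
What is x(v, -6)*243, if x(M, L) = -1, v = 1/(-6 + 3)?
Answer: -243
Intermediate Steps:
v = -⅓ (v = 1/(-3) = -⅓ ≈ -0.33333)
x(v, -6)*243 = -1*243 = -243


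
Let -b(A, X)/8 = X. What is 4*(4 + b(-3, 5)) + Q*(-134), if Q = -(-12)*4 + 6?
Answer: -7380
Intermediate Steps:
b(A, X) = -8*X
Q = 54 (Q = -6*(-8) + 6 = 48 + 6 = 54)
4*(4 + b(-3, 5)) + Q*(-134) = 4*(4 - 8*5) + 54*(-134) = 4*(4 - 40) - 7236 = 4*(-36) - 7236 = -144 - 7236 = -7380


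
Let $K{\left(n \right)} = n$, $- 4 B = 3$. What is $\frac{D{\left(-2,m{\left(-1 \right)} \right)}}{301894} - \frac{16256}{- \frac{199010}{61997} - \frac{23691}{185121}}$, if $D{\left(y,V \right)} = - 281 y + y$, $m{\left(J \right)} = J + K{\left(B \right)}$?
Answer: $\frac{9387359493649347848}{1927578152508913} \approx 4870.0$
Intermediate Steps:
$B = - \frac{3}{4}$ ($B = \left(- \frac{1}{4}\right) 3 = - \frac{3}{4} \approx -0.75$)
$m{\left(J \right)} = - \frac{3}{4} + J$ ($m{\left(J \right)} = J - \frac{3}{4} = - \frac{3}{4} + J$)
$D{\left(y,V \right)} = - 280 y$
$\frac{D{\left(-2,m{\left(-1 \right)} \right)}}{301894} - \frac{16256}{- \frac{199010}{61997} - \frac{23691}{185121}} = \frac{\left(-280\right) \left(-2\right)}{301894} - \frac{16256}{- \frac{199010}{61997} - \frac{23691}{185121}} = 560 \cdot \frac{1}{301894} - \frac{16256}{\left(-199010\right) \frac{1}{61997} - \frac{7897}{61707}} = \frac{280}{150947} - \frac{16256}{- \frac{199010}{61997} - \frac{7897}{61707}} = \frac{280}{150947} - \frac{16256}{- \frac{12769900379}{3825648879}} = \frac{280}{150947} - - \frac{62189748177024}{12769900379} = \frac{280}{150947} + \frac{62189748177024}{12769900379} = \frac{9387359493649347848}{1927578152508913}$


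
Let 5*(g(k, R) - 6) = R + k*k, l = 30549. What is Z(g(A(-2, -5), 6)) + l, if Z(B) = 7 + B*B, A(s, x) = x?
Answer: 767621/25 ≈ 30705.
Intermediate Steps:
g(k, R) = 6 + R/5 + k**2/5 (g(k, R) = 6 + (R + k*k)/5 = 6 + (R + k**2)/5 = 6 + (R/5 + k**2/5) = 6 + R/5 + k**2/5)
Z(B) = 7 + B**2
Z(g(A(-2, -5), 6)) + l = (7 + (6 + (1/5)*6 + (1/5)*(-5)**2)**2) + 30549 = (7 + (6 + 6/5 + (1/5)*25)**2) + 30549 = (7 + (6 + 6/5 + 5)**2) + 30549 = (7 + (61/5)**2) + 30549 = (7 + 3721/25) + 30549 = 3896/25 + 30549 = 767621/25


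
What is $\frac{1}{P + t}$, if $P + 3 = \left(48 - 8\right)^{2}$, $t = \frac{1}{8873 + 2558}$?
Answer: $\frac{11431}{18255308} \approx 0.00062617$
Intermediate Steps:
$t = \frac{1}{11431} \approx 8.7481 \cdot 10^{-5}$
$P = 1597$ ($P = -3 + \left(48 - 8\right)^{2} = -3 + 40^{2} = -3 + 1600 = 1597$)
$\frac{1}{P + t} = \frac{1}{1597 + \frac{1}{11431}} = \frac{1}{\frac{18255308}{11431}} = \frac{11431}{18255308}$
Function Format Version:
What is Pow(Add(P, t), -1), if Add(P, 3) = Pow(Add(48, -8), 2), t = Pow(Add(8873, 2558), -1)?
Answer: Rational(11431, 18255308) ≈ 0.00062617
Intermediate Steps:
t = Rational(1, 11431) (t = Pow(11431, -1) = Rational(1, 11431) ≈ 8.7481e-5)
P = 1597 (P = Add(-3, Pow(Add(48, -8), 2)) = Add(-3, Pow(40, 2)) = Add(-3, 1600) = 1597)
Pow(Add(P, t), -1) = Pow(Add(1597, Rational(1, 11431)), -1) = Pow(Rational(18255308, 11431), -1) = Rational(11431, 18255308)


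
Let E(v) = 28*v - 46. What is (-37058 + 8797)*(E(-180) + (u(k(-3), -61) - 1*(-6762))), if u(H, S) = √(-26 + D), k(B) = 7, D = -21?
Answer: -47365436 - 28261*I*√47 ≈ -4.7365e+7 - 1.9375e+5*I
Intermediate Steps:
u(H, S) = I*√47 (u(H, S) = √(-26 - 21) = √(-47) = I*√47)
E(v) = -46 + 28*v
(-37058 + 8797)*(E(-180) + (u(k(-3), -61) - 1*(-6762))) = (-37058 + 8797)*((-46 + 28*(-180)) + (I*√47 - 1*(-6762))) = -28261*((-46 - 5040) + (I*√47 + 6762)) = -28261*(-5086 + (6762 + I*√47)) = -28261*(1676 + I*√47) = -47365436 - 28261*I*√47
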